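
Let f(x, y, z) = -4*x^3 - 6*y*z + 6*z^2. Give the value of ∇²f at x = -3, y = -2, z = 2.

∂²f/∂x² = -24*x
∂²f/∂y² = 0
∂²f/∂z² = 12
∇²f = -24*x + 12
At (-3, -2, 2): 84.

84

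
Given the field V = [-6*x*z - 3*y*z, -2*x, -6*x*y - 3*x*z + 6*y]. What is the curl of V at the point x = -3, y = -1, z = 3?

(24, 24, 7)

(∇×V)₁ = ∂V₃/∂y − ∂V₂/∂z = -6*x + 6
(∇×V)₂ = ∂V₁/∂z − ∂V₃/∂x = -6*x + 3*y + 3*z
(∇×V)₃ = ∂V₂/∂x − ∂V₁/∂y = 3*z - 2
∇×V = (-6*x + 6, -6*x + 3*y + 3*z, 3*z - 2)
At (-3, -1, 3): (24, 24, 7).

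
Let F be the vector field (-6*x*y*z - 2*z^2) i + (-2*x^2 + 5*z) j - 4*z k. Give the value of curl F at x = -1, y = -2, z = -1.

(∇×F)₁ = ∂F₃/∂y − ∂F₂/∂z = -5
(∇×F)₂ = ∂F₁/∂z − ∂F₃/∂x = -6*x*y - 4*z
(∇×F)₃ = ∂F₂/∂x − ∂F₁/∂y = 6*x*z - 4*x
∇×F = (-5, -6*x*y - 4*z, 6*x*z - 4*x)
At (-1, -2, -1): (-5, -8, 10).

(-5, -8, 10)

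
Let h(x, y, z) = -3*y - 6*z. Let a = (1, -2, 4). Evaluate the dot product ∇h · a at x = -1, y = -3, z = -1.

-18

∂h/∂x = 0
∂h/∂y = -3
∂h/∂z = -6
∇h at (-1, -3, -1) = (0, -3, -6)
∇h · a = (0)(1) + (-3)(-2) + (-6)(4) = -18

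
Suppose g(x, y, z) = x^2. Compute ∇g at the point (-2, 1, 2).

(-4, 0, 0)

∂g/∂x = 2*x
∂g/∂y = 0
∂g/∂z = 0
∇g = (2*x, 0, 0)
At (-2, 1, 2): (-4, 0, 0).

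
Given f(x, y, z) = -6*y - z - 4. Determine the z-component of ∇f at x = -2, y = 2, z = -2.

-1

(∇f)_3 = ∂f/∂z = -1
At (-2, 2, -2): -1.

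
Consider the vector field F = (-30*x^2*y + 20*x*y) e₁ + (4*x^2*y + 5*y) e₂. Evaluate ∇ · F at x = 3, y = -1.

∂F₁/∂x = -60*x*y + 20*y
∂F₂/∂y = 4*x^2 + 5
∇·F = 4*x^2 - 60*x*y + 20*y + 5
At (3, -1): 201.

201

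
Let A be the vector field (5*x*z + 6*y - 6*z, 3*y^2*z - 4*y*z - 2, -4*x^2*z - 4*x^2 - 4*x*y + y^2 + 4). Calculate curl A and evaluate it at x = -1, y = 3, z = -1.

(∇×A)₁ = ∂A₃/∂y − ∂A₂/∂z = -4*x - 3*y^2 + 6*y
(∇×A)₂ = ∂A₁/∂z − ∂A₃/∂x = 8*x*z + 13*x + 4*y - 6
(∇×A)₃ = ∂A₂/∂x − ∂A₁/∂y = -6
∇×A = (-4*x - 3*y^2 + 6*y, 8*x*z + 13*x + 4*y - 6, -6)
At (-1, 3, -1): (-5, 1, -6).

(-5, 1, -6)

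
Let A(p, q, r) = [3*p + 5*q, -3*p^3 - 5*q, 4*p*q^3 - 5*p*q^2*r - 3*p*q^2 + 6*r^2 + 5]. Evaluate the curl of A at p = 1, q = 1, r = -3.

(∇×A)₁ = ∂A₃/∂q − ∂A₂/∂r = 12*p*q^2 - 10*p*q*r - 6*p*q
(∇×A)₂ = ∂A₁/∂r − ∂A₃/∂p = -4*q^3 + 5*q^2*r + 3*q^2
(∇×A)₃ = ∂A₂/∂p − ∂A₁/∂q = -9*p^2 - 5
∇×A = (12*p*q^2 - 10*p*q*r - 6*p*q, -4*q^3 + 5*q^2*r + 3*q^2, -9*p^2 - 5)
At (1, 1, -3): (36, -16, -14).

(36, -16, -14)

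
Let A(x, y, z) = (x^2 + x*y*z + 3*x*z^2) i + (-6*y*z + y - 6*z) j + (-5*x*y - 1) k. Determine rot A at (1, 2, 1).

(13, 18, -1)

(∇×A)₁ = ∂A₃/∂y − ∂A₂/∂z = -5*x + 6*y + 6
(∇×A)₂ = ∂A₁/∂z − ∂A₃/∂x = x*y + 6*x*z + 5*y
(∇×A)₃ = ∂A₂/∂x − ∂A₁/∂y = -x*z
∇×A = (-5*x + 6*y + 6, x*y + 6*x*z + 5*y, -x*z)
At (1, 2, 1): (13, 18, -1).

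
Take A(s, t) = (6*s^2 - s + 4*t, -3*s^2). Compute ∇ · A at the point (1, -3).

∂A₁/∂s = 12*s - 1
∂A₂/∂t = 0
∇·A = 12*s - 1
At (1, -3): 11.

11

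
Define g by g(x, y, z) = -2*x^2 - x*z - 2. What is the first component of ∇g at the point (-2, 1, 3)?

5

(∇g)_1 = ∂g/∂x = -4*x - z
At (-2, 1, 3): 5.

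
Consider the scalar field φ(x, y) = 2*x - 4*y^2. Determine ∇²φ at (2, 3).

-8

∂²φ/∂x² = 0
∂²φ/∂y² = -8
∇²φ = -8
At (2, 3): -8.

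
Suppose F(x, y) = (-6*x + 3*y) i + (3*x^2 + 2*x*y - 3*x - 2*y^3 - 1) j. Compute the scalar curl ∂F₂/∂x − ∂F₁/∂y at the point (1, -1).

-2

∂F₂/∂x = 6*x + 2*y - 3
∂F₁/∂y = 3
Scalar curl = 6*x + 2*y - 6
At (1, -1): -2.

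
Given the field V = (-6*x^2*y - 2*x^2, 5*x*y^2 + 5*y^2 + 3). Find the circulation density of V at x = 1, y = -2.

26

∂V₂/∂x = 5*y^2
∂V₁/∂y = -6*x^2
Scalar curl = 6*x^2 + 5*y^2
At (1, -2): 26.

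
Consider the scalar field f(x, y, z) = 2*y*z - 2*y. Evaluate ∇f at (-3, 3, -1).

(0, -4, 6)

∂f/∂x = 0
∂f/∂y = 2*z - 2
∂f/∂z = 2*y
∇f = (0, 2*z - 2, 2*y)
At (-3, 3, -1): (0, -4, 6).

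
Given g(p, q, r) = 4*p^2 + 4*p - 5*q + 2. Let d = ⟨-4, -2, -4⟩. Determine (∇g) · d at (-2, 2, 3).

∂g/∂p = 8*p + 4
∂g/∂q = -5
∂g/∂r = 0
∇g at (-2, 2, 3) = (-12, -5, 0)
∇g · d = (-12)(-4) + (-5)(-2) + (0)(-4) = 58

58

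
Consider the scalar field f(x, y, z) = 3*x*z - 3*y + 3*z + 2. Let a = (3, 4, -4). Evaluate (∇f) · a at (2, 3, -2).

∂f/∂x = 3*z
∂f/∂y = -3
∂f/∂z = 3*x + 3
∇f at (2, 3, -2) = (-6, -3, 9)
∇f · a = (-6)(3) + (-3)(4) + (9)(-4) = -66

-66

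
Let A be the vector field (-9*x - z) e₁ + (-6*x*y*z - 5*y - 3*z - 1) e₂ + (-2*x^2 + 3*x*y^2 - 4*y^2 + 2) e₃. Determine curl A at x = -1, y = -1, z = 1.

(∇×A)₁ = ∂A₃/∂y − ∂A₂/∂z = 12*x*y - 8*y + 3
(∇×A)₂ = ∂A₁/∂z − ∂A₃/∂x = 4*x - 3*y^2 - 1
(∇×A)₃ = ∂A₂/∂x − ∂A₁/∂y = -6*y*z
∇×A = (12*x*y - 8*y + 3, 4*x - 3*y^2 - 1, -6*y*z)
At (-1, -1, 1): (23, -8, 6).

(23, -8, 6)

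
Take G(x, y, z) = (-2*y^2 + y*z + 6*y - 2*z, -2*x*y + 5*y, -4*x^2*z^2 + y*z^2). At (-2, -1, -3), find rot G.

(∇×G)₁ = ∂G₃/∂y − ∂G₂/∂z = z^2
(∇×G)₂ = ∂G₁/∂z − ∂G₃/∂x = 8*x*z^2 + y - 2
(∇×G)₃ = ∂G₂/∂x − ∂G₁/∂y = 2*y - z - 6
∇×G = (z^2, 8*x*z^2 + y - 2, 2*y - z - 6)
At (-2, -1, -3): (9, -147, -5).

(9, -147, -5)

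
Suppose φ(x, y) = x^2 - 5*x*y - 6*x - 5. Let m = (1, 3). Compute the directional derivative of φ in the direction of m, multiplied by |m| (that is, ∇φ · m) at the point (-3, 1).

28

∂φ/∂x = 2*x - 5*y - 6
∂φ/∂y = -5*x
∇φ at (-3, 1) = (-17, 15)
∇φ · m = (-17)(1) + (15)(3) = 28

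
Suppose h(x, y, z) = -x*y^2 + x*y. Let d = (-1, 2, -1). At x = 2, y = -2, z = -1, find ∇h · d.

∂h/∂x = -y^2 + y
∂h/∂y = -2*x*y + x
∂h/∂z = 0
∇h at (2, -2, -1) = (-6, 10, 0)
∇h · d = (-6)(-1) + (10)(2) + (0)(-1) = 26

26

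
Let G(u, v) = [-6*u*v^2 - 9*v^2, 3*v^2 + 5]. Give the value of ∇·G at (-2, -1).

∂G₁/∂u = -6*v^2
∂G₂/∂v = 6*v
∇·G = -6*v^2 + 6*v
At (-2, -1): -12.

-12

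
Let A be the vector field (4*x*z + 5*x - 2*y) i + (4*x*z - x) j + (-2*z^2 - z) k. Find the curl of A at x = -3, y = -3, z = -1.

(12, -12, -3)

(∇×A)₁ = ∂A₃/∂y − ∂A₂/∂z = -4*x
(∇×A)₂ = ∂A₁/∂z − ∂A₃/∂x = 4*x
(∇×A)₃ = ∂A₂/∂x − ∂A₁/∂y = 4*z + 1
∇×A = (-4*x, 4*x, 4*z + 1)
At (-3, -3, -1): (12, -12, -3).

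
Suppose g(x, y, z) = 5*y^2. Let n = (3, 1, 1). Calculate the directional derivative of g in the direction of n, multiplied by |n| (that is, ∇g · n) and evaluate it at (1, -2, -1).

-20

∂g/∂x = 0
∂g/∂y = 10*y
∂g/∂z = 0
∇g at (1, -2, -1) = (0, -20, 0)
∇g · n = (0)(3) + (-20)(1) + (0)(1) = -20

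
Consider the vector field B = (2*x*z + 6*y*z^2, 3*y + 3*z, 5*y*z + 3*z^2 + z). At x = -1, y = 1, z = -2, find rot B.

(∇×B)₁ = ∂B₃/∂y − ∂B₂/∂z = 5*z - 3
(∇×B)₂ = ∂B₁/∂z − ∂B₃/∂x = 2*x + 12*y*z
(∇×B)₃ = ∂B₂/∂x − ∂B₁/∂y = -6*z^2
∇×B = (5*z - 3, 2*x + 12*y*z, -6*z^2)
At (-1, 1, -2): (-13, -26, -24).

(-13, -26, -24)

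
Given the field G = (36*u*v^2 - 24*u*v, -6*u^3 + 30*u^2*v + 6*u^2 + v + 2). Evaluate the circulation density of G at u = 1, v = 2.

∂G₂/∂u = -18*u^2 + 60*u*v + 12*u
∂G₁/∂v = 72*u*v - 24*u
Scalar curl = -18*u^2 - 12*u*v + 36*u
At (1, 2): -6.

-6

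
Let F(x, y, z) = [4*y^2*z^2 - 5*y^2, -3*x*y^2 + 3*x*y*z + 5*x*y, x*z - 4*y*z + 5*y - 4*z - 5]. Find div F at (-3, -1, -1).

-27

∂F₁/∂x = 0
∂F₂/∂y = -6*x*y + 3*x*z + 5*x
∂F₃/∂z = x - 4*y - 4
∇·F = -6*x*y + 3*x*z + 6*x - 4*y - 4
At (-3, -1, -1): -27.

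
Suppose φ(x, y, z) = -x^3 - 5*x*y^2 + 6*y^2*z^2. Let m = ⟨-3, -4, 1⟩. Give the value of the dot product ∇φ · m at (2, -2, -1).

∂φ/∂x = -3*x^2 - 5*y^2
∂φ/∂y = -10*x*y + 12*y*z^2
∂φ/∂z = 12*y^2*z
∇φ at (2, -2, -1) = (-32, 16, -48)
∇φ · m = (-32)(-3) + (16)(-4) + (-48)(1) = -16

-16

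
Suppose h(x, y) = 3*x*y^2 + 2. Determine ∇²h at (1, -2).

6

∂²h/∂x² = 0
∂²h/∂y² = 6*x
∇²h = 6*x
At (1, -2): 6.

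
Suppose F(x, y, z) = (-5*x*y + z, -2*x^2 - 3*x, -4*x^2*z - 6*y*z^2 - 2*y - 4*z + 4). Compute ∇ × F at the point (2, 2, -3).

(∇×F)₁ = ∂F₃/∂y − ∂F₂/∂z = -6*z^2 - 2
(∇×F)₂ = ∂F₁/∂z − ∂F₃/∂x = 8*x*z + 1
(∇×F)₃ = ∂F₂/∂x − ∂F₁/∂y = x - 3
∇×F = (-6*z^2 - 2, 8*x*z + 1, x - 3)
At (2, 2, -3): (-56, -47, -1).

(-56, -47, -1)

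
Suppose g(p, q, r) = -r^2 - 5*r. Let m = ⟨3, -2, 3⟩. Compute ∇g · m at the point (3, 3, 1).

-21

∂g/∂p = 0
∂g/∂q = 0
∂g/∂r = -2*r - 5
∇g at (3, 3, 1) = (0, 0, -7)
∇g · m = (0)(3) + (0)(-2) + (-7)(3) = -21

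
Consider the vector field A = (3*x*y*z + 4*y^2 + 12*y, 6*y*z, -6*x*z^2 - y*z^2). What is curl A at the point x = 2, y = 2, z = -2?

(-16, 36, -16)

(∇×A)₁ = ∂A₃/∂y − ∂A₂/∂z = -6*y - z^2
(∇×A)₂ = ∂A₁/∂z − ∂A₃/∂x = 3*x*y + 6*z^2
(∇×A)₃ = ∂A₂/∂x − ∂A₁/∂y = -3*x*z - 8*y - 12
∇×A = (-6*y - z^2, 3*x*y + 6*z^2, -3*x*z - 8*y - 12)
At (2, 2, -2): (-16, 36, -16).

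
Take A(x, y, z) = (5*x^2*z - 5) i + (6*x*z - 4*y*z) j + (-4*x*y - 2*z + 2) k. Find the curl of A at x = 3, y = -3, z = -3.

(∇×A)₁ = ∂A₃/∂y − ∂A₂/∂z = -10*x + 4*y
(∇×A)₂ = ∂A₁/∂z − ∂A₃/∂x = 5*x^2 + 4*y
(∇×A)₃ = ∂A₂/∂x − ∂A₁/∂y = 6*z
∇×A = (-10*x + 4*y, 5*x^2 + 4*y, 6*z)
At (3, -3, -3): (-42, 33, -18).

(-42, 33, -18)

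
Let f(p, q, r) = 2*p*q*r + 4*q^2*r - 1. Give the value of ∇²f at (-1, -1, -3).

-24

∂²f/∂p² = 0
∂²f/∂q² = 8*r
∂²f/∂r² = 0
∇²f = 8*r
At (-1, -1, -3): -24.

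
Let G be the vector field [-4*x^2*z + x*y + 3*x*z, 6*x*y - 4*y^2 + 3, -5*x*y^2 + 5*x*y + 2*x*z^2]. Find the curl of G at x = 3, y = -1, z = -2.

(∇×G)₁ = ∂G₃/∂y − ∂G₂/∂z = -10*x*y + 5*x
(∇×G)₂ = ∂G₁/∂z − ∂G₃/∂x = -4*x^2 + 3*x + 5*y^2 - 5*y - 2*z^2
(∇×G)₃ = ∂G₂/∂x − ∂G₁/∂y = -x + 6*y
∇×G = (-10*x*y + 5*x, -4*x^2 + 3*x + 5*y^2 - 5*y - 2*z^2, -x + 6*y)
At (3, -1, -2): (45, -25, -9).

(45, -25, -9)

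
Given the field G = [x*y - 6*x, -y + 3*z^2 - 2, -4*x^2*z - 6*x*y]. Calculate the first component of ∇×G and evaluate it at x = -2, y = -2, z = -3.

(∇×G)_1 = ∂G₃/∂y − ∂G₂/∂z
= -6*x − (6*z)
= -6*x - 6*z
At (-2, -2, -3): 30.

30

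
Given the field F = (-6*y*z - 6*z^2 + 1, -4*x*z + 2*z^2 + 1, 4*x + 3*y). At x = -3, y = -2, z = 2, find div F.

0

∂F₁/∂x = 0
∂F₂/∂y = 0
∂F₃/∂z = 0
∇·F = 0
At (-3, -2, 2): 0.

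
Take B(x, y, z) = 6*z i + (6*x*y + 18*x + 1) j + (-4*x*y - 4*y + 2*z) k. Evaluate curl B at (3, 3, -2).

(-16, 18, 36)

(∇×B)₁ = ∂B₃/∂y − ∂B₂/∂z = -4*x - 4
(∇×B)₂ = ∂B₁/∂z − ∂B₃/∂x = 4*y + 6
(∇×B)₃ = ∂B₂/∂x − ∂B₁/∂y = 6*y + 18
∇×B = (-4*x - 4, 4*y + 6, 6*y + 18)
At (3, 3, -2): (-16, 18, 36).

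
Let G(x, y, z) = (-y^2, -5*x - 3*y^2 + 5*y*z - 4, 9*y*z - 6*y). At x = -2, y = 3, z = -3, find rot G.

(-48, 0, 1)

(∇×G)₁ = ∂G₃/∂y − ∂G₂/∂z = -5*y + 9*z - 6
(∇×G)₂ = ∂G₁/∂z − ∂G₃/∂x = 0
(∇×G)₃ = ∂G₂/∂x − ∂G₁/∂y = 2*y - 5
∇×G = (-5*y + 9*z - 6, 0, 2*y - 5)
At (-2, 3, -3): (-48, 0, 1).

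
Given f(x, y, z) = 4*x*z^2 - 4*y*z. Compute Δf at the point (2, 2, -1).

∂²f/∂x² = 0
∂²f/∂y² = 0
∂²f/∂z² = 8*x
∇²f = 8*x
At (2, 2, -1): 16.

16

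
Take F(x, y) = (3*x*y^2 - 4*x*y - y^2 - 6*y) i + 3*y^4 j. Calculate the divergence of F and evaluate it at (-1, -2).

∂F₁/∂x = 3*y^2 - 4*y
∂F₂/∂y = 12*y^3
∇·F = 12*y^3 + 3*y^2 - 4*y
At (-1, -2): -76.

-76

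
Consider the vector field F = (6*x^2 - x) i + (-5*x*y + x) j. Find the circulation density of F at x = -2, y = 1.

∂F₂/∂x = -5*y + 1
∂F₁/∂y = 0
Scalar curl = -5*y + 1
At (-2, 1): -4.

-4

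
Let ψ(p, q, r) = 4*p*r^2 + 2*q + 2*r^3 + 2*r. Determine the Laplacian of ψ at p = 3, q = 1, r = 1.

36

∂²ψ/∂p² = 0
∂²ψ/∂q² = 0
∂²ψ/∂r² = 4*(2*p + 3*r)
∇²ψ = 8*p + 12*r
At (3, 1, 1): 36.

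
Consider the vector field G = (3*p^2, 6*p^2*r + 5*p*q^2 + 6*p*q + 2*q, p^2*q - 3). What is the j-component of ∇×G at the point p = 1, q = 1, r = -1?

(∇×G)_2 = ∂G₁/∂r − ∂G₃/∂p
= 0 − (2*p*q)
= -2*p*q
At (1, 1, -1): -2.

-2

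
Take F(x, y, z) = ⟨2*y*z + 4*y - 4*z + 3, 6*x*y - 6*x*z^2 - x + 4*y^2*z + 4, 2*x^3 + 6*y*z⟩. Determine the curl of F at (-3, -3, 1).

(∇×F)₁ = ∂F₃/∂y − ∂F₂/∂z = 12*x*z - 4*y^2 + 6*z
(∇×F)₂ = ∂F₁/∂z − ∂F₃/∂x = -6*x^2 + 2*y - 4
(∇×F)₃ = ∂F₂/∂x − ∂F₁/∂y = 6*y - 6*z^2 - 2*z - 5
∇×F = (12*x*z - 4*y^2 + 6*z, -6*x^2 + 2*y - 4, 6*y - 6*z^2 - 2*z - 5)
At (-3, -3, 1): (-66, -64, -31).

(-66, -64, -31)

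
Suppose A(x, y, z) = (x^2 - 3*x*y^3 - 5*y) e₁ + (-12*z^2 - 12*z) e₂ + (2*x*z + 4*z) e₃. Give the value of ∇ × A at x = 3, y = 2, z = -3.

(∇×A)₁ = ∂A₃/∂y − ∂A₂/∂z = 24*z + 12
(∇×A)₂ = ∂A₁/∂z − ∂A₃/∂x = -2*z
(∇×A)₃ = ∂A₂/∂x − ∂A₁/∂y = 9*x*y^2 + 5
∇×A = (24*z + 12, -2*z, 9*x*y^2 + 5)
At (3, 2, -3): (-60, 6, 113).

(-60, 6, 113)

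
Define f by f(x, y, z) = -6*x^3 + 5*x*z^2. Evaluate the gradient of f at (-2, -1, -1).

∂f/∂x = -18*x^2 + 5*z^2
∂f/∂y = 0
∂f/∂z = 10*x*z
∇f = (-18*x^2 + 5*z^2, 0, 10*x*z)
At (-2, -1, -1): (-67, 0, 20).

(-67, 0, 20)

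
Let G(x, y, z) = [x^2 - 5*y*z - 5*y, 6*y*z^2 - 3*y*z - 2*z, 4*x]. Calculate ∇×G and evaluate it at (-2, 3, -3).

(119, -19, -10)

(∇×G)₁ = ∂G₃/∂y − ∂G₂/∂z = -12*y*z + 3*y + 2
(∇×G)₂ = ∂G₁/∂z − ∂G₃/∂x = -5*y - 4
(∇×G)₃ = ∂G₂/∂x − ∂G₁/∂y = 5*z + 5
∇×G = (-12*y*z + 3*y + 2, -5*y - 4, 5*z + 5)
At (-2, 3, -3): (119, -19, -10).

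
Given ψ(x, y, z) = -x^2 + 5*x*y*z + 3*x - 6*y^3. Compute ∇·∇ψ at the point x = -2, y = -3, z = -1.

106

∂²ψ/∂x² = -2
∂²ψ/∂y² = -36*y
∂²ψ/∂z² = 0
∇²ψ = -36*y - 2
At (-2, -3, -1): 106.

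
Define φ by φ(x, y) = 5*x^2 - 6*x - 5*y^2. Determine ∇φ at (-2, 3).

(-26, -30)

∂φ/∂x = 10*x - 6
∂φ/∂y = -10*y
∇φ = (10*x - 6, -10*y)
At (-2, 3): (-26, -30).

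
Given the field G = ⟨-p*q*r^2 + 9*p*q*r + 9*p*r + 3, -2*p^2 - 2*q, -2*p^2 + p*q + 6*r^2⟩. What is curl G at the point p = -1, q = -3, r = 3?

(-1, -1, 22)

(∇×G)₁ = ∂G₃/∂q − ∂G₂/∂r = p
(∇×G)₂ = ∂G₁/∂r − ∂G₃/∂p = -2*p*q*r + 9*p*q + 13*p - q
(∇×G)₃ = ∂G₂/∂p − ∂G₁/∂q = p*r^2 - 9*p*r - 4*p
∇×G = (p, -2*p*q*r + 9*p*q + 13*p - q, p*r^2 - 9*p*r - 4*p)
At (-1, -3, 3): (-1, -1, 22).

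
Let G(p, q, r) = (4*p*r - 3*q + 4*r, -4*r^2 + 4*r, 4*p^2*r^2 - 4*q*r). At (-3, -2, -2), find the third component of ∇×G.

3

(∇×G)_3 = ∂G₂/∂p − ∂G₁/∂q
= 0 − (-3)
= 3
At (-3, -2, -2): 3.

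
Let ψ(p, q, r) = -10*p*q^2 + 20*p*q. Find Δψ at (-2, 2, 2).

40

∂²ψ/∂p² = 0
∂²ψ/∂q² = -20*p
∂²ψ/∂r² = 0
∇²ψ = -20*p
At (-2, 2, 2): 40.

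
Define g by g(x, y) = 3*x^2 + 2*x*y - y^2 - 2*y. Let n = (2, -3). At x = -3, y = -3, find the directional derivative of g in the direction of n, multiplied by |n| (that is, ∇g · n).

∂g/∂x = 6*x + 2*y
∂g/∂y = 2*x - 2*y - 2
∇g at (-3, -3) = (-24, -2)
∇g · n = (-24)(2) + (-2)(-3) = -42

-42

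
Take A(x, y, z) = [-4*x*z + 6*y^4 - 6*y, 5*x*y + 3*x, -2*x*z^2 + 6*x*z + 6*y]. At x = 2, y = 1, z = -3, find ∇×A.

(∇×A)₁ = ∂A₃/∂y − ∂A₂/∂z = 6
(∇×A)₂ = ∂A₁/∂z − ∂A₃/∂x = -4*x + 2*z^2 - 6*z
(∇×A)₃ = ∂A₂/∂x − ∂A₁/∂y = -24*y^3 + 5*y + 9
∇×A = (6, -4*x + 2*z^2 - 6*z, -24*y^3 + 5*y + 9)
At (2, 1, -3): (6, 28, -10).

(6, 28, -10)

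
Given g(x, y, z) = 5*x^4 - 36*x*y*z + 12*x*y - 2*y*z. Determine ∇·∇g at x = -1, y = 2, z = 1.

60

∂²g/∂x² = 60*x^2
∂²g/∂y² = 0
∂²g/∂z² = 0
∇²g = 60*x^2
At (-1, 2, 1): 60.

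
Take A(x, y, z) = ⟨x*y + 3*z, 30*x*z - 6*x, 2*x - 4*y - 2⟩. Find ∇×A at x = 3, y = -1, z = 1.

(∇×A)₁ = ∂A₃/∂y − ∂A₂/∂z = -30*x - 4
(∇×A)₂ = ∂A₁/∂z − ∂A₃/∂x = 1
(∇×A)₃ = ∂A₂/∂x − ∂A₁/∂y = -x + 30*z - 6
∇×A = (-30*x - 4, 1, -x + 30*z - 6)
At (3, -1, 1): (-94, 1, 21).

(-94, 1, 21)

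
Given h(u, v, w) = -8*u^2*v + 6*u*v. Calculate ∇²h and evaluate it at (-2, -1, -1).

∂²h/∂u² = -16*v
∂²h/∂v² = 0
∂²h/∂w² = 0
∇²h = -16*v
At (-2, -1, -1): 16.

16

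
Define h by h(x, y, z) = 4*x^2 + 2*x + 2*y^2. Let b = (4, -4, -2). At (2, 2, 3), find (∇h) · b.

∂h/∂x = 8*x + 2
∂h/∂y = 4*y
∂h/∂z = 0
∇h at (2, 2, 3) = (18, 8, 0)
∇h · b = (18)(4) + (8)(-4) + (0)(-2) = 40

40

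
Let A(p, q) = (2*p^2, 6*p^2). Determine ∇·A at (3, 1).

∂A₁/∂p = 4*p
∂A₂/∂q = 0
∇·A = 4*p
At (3, 1): 12.

12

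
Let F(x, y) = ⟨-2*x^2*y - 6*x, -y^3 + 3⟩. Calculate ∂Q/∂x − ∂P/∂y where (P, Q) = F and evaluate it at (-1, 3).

∂F₂/∂x = 0
∂F₁/∂y = -2*x^2
Scalar curl = 2*x^2
At (-1, 3): 2.

2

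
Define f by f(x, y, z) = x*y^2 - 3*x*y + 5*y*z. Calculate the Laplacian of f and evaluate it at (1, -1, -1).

2

∂²f/∂x² = 0
∂²f/∂y² = 2*x
∂²f/∂z² = 0
∇²f = 2*x
At (1, -1, -1): 2.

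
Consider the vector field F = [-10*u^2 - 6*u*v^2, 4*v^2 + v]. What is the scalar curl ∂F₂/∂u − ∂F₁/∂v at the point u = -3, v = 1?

-36

∂F₂/∂u = 0
∂F₁/∂v = -12*u*v
Scalar curl = 12*u*v
At (-3, 1): -36.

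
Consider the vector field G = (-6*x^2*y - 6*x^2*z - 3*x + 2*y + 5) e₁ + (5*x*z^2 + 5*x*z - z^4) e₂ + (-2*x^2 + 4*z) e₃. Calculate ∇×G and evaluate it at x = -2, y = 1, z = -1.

(∇×G)₁ = ∂G₃/∂y − ∂G₂/∂z = -10*x*z - 5*x + 4*z^3
(∇×G)₂ = ∂G₁/∂z − ∂G₃/∂x = -6*x^2 + 4*x
(∇×G)₃ = ∂G₂/∂x − ∂G₁/∂y = 6*x^2 + 5*z^2 + 5*z - 2
∇×G = (-10*x*z - 5*x + 4*z^3, -6*x^2 + 4*x, 6*x^2 + 5*z^2 + 5*z - 2)
At (-2, 1, -1): (-14, -32, 22).

(-14, -32, 22)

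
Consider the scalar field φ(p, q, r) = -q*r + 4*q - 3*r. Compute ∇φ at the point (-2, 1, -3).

(0, 7, -4)

∂φ/∂p = 0
∂φ/∂q = -r + 4
∂φ/∂r = -q - 3
∇φ = (0, -r + 4, -q - 3)
At (-2, 1, -3): (0, 7, -4).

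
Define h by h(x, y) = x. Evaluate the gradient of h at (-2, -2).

∂h/∂x = 1
∂h/∂y = 0
∇h = (1, 0)
At (-2, -2): (1, 0).

(1, 0)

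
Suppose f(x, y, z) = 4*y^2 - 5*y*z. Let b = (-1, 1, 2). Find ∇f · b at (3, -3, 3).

∂f/∂x = 0
∂f/∂y = 8*y - 5*z
∂f/∂z = -5*y
∇f at (3, -3, 3) = (0, -39, 15)
∇f · b = (0)(-1) + (-39)(1) + (15)(2) = -9

-9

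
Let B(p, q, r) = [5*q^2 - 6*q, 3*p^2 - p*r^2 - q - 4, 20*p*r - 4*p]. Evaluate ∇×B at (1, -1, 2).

(4, -36, 18)

(∇×B)₁ = ∂B₃/∂q − ∂B₂/∂r = 2*p*r
(∇×B)₂ = ∂B₁/∂r − ∂B₃/∂p = -20*r + 4
(∇×B)₃ = ∂B₂/∂p − ∂B₁/∂q = 6*p - 10*q - r^2 + 6
∇×B = (2*p*r, -20*r + 4, 6*p - 10*q - r^2 + 6)
At (1, -1, 2): (4, -36, 18).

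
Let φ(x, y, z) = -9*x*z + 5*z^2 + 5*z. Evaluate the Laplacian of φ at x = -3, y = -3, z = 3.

10

∂²φ/∂x² = 0
∂²φ/∂y² = 0
∂²φ/∂z² = 10
∇²φ = 10
At (-3, -3, 3): 10.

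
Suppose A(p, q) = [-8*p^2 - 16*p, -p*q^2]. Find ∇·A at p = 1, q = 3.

∂A₁/∂p = -16*p - 16
∂A₂/∂q = -2*p*q
∇·A = -2*p*q - 16*p - 16
At (1, 3): -38.

-38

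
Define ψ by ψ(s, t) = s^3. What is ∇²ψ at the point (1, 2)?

∂²ψ/∂s² = 6*s
∂²ψ/∂t² = 0
∇²ψ = 6*s
At (1, 2): 6.

6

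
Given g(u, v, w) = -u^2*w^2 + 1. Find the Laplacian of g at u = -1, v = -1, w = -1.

-4

∂²g/∂u² = -2*w^2
∂²g/∂v² = 0
∂²g/∂w² = -2*u^2
∇²g = -2*u^2 - 2*w^2
At (-1, -1, -1): -4.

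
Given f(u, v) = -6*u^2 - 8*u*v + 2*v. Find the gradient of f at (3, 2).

(-52, -22)

∂f/∂u = -12*u - 8*v
∂f/∂v = -8*u + 2
∇f = (-12*u - 8*v, -8*u + 2)
At (3, 2): (-52, -22).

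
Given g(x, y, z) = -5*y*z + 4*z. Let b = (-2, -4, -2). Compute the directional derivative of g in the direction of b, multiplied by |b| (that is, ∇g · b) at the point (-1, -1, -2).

∂g/∂x = 0
∂g/∂y = -5*z
∂g/∂z = -5*y + 4
∇g at (-1, -1, -2) = (0, 10, 9)
∇g · b = (0)(-2) + (10)(-4) + (9)(-2) = -58

-58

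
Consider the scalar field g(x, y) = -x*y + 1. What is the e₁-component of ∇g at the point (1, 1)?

(∇g)_1 = ∂g/∂x = -y
At (1, 1): -1.

-1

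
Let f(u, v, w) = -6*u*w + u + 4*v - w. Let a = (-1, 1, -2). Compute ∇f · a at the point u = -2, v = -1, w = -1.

-25

∂f/∂u = -6*w + 1
∂f/∂v = 4
∂f/∂w = -6*u - 1
∇f at (-2, -1, -1) = (7, 4, 11)
∇f · a = (7)(-1) + (4)(1) + (11)(-2) = -25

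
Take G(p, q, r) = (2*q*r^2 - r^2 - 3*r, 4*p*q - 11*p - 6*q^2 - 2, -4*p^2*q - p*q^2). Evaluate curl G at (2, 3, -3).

(∇×G)₁ = ∂G₃/∂q − ∂G₂/∂r = -4*p^2 - 2*p*q
(∇×G)₂ = ∂G₁/∂r − ∂G₃/∂p = 8*p*q + q^2 + 4*q*r - 2*r - 3
(∇×G)₃ = ∂G₂/∂p − ∂G₁/∂q = 4*q - 2*r^2 - 11
∇×G = (-4*p^2 - 2*p*q, 8*p*q + q^2 + 4*q*r - 2*r - 3, 4*q - 2*r^2 - 11)
At (2, 3, -3): (-28, 24, -17).

(-28, 24, -17)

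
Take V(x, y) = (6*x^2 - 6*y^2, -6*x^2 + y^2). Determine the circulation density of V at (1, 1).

0

∂V₂/∂x = -12*x
∂V₁/∂y = -12*y
Scalar curl = -12*x + 12*y
At (1, 1): 0.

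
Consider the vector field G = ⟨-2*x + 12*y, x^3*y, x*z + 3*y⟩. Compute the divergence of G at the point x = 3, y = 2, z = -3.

28

∂G₁/∂x = -2
∂G₂/∂y = x^3
∂G₃/∂z = x
∇·G = x^3 + x - 2
At (3, 2, -3): 28.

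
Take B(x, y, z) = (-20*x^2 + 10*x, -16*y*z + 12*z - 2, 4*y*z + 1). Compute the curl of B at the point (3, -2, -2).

(∇×B)₁ = ∂B₃/∂y − ∂B₂/∂z = 16*y + 4*z - 12
(∇×B)₂ = ∂B₁/∂z − ∂B₃/∂x = 0
(∇×B)₃ = ∂B₂/∂x − ∂B₁/∂y = 0
∇×B = (16*y + 4*z - 12, 0, 0)
At (3, -2, -2): (-52, 0, 0).

(-52, 0, 0)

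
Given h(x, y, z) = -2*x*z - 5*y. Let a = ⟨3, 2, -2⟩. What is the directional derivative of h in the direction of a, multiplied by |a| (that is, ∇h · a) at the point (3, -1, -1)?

8

∂h/∂x = -2*z
∂h/∂y = -5
∂h/∂z = -2*x
∇h at (3, -1, -1) = (2, -5, -6)
∇h · a = (2)(3) + (-5)(2) + (-6)(-2) = 8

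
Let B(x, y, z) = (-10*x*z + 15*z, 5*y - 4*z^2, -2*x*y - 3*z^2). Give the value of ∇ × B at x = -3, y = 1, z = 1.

(∇×B)₁ = ∂B₃/∂y − ∂B₂/∂z = -2*x + 8*z
(∇×B)₂ = ∂B₁/∂z − ∂B₃/∂x = -10*x + 2*y + 15
(∇×B)₃ = ∂B₂/∂x − ∂B₁/∂y = 0
∇×B = (-2*x + 8*z, -10*x + 2*y + 15, 0)
At (-3, 1, 1): (14, 47, 0).

(14, 47, 0)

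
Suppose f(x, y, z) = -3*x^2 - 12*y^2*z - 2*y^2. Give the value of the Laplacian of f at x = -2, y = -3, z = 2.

∂²f/∂x² = -6
∂²f/∂y² = -4*(6*z + 1)
∂²f/∂z² = 0
∇²f = -24*z - 10
At (-2, -3, 2): -58.

-58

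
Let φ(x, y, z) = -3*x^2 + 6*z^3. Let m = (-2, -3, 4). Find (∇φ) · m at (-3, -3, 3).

∂φ/∂x = -6*x
∂φ/∂y = 0
∂φ/∂z = 18*z^2
∇φ at (-3, -3, 3) = (18, 0, 162)
∇φ · m = (18)(-2) + (0)(-3) + (162)(4) = 612

612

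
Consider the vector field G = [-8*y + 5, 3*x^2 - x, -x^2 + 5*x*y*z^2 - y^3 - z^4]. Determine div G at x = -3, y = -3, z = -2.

∂G₁/∂x = 0
∂G₂/∂y = 0
∂G₃/∂z = 10*x*y*z - 4*z^3
∇·G = 10*x*y*z - 4*z^3
At (-3, -3, -2): -148.

-148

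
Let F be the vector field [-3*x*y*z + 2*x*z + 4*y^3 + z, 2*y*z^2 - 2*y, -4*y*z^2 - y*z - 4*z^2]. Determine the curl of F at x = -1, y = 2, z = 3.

(-63, 5, -57)

(∇×F)₁ = ∂F₃/∂y − ∂F₂/∂z = -4*y*z - 4*z^2 - z
(∇×F)₂ = ∂F₁/∂z − ∂F₃/∂x = -3*x*y + 2*x + 1
(∇×F)₃ = ∂F₂/∂x − ∂F₁/∂y = 3*x*z - 12*y^2
∇×F = (-4*y*z - 4*z^2 - z, -3*x*y + 2*x + 1, 3*x*z - 12*y^2)
At (-1, 2, 3): (-63, 5, -57).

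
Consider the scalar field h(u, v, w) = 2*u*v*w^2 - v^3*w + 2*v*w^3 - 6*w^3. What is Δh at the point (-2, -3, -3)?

186

∂²h/∂u² = 0
∂²h/∂v² = -6*v*w
∂²h/∂w² = 4*(u*v + 3*v*w - 9*w)
∇²h = 4*u*v + 6*v*w - 36*w
At (-2, -3, -3): 186.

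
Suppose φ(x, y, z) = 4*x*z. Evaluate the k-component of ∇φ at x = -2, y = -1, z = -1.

(∇φ)_3 = ∂φ/∂z = 4*x
At (-2, -1, -1): -8.

-8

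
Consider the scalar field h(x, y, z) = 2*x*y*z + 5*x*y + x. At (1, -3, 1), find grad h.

(-20, 7, -6)

∂h/∂x = 2*y*z + 5*y + 1
∂h/∂y = 2*x*z + 5*x
∂h/∂z = 2*x*y
∇h = (2*y*z + 5*y + 1, 2*x*z + 5*x, 2*x*y)
At (1, -3, 1): (-20, 7, -6).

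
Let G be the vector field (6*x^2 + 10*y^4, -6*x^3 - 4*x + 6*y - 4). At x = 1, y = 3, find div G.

18

∂G₁/∂x = 12*x
∂G₂/∂y = 6
∇·G = 12*x + 6
At (1, 3): 18.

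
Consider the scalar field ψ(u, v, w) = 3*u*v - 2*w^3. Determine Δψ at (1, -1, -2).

24

∂²ψ/∂u² = 0
∂²ψ/∂v² = 0
∂²ψ/∂w² = -12*w
∇²ψ = -12*w
At (1, -1, -2): 24.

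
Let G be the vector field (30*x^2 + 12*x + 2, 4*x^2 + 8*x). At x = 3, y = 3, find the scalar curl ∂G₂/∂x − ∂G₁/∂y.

∂G₂/∂x = 8*x + 8
∂G₁/∂y = 0
Scalar curl = 8*x + 8
At (3, 3): 32.

32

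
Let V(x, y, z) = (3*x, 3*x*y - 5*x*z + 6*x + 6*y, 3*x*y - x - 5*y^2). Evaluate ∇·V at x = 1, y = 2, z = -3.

12

∂V₁/∂x = 3
∂V₂/∂y = 3*x + 6
∂V₃/∂z = 0
∇·V = 3*x + 9
At (1, 2, -3): 12.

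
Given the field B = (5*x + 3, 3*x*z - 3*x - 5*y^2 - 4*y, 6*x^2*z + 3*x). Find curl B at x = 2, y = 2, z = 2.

(∇×B)₁ = ∂B₃/∂y − ∂B₂/∂z = -3*x
(∇×B)₂ = ∂B₁/∂z − ∂B₃/∂x = -12*x*z - 3
(∇×B)₃ = ∂B₂/∂x − ∂B₁/∂y = 3*z - 3
∇×B = (-3*x, -12*x*z - 3, 3*z - 3)
At (2, 2, 2): (-6, -51, 3).

(-6, -51, 3)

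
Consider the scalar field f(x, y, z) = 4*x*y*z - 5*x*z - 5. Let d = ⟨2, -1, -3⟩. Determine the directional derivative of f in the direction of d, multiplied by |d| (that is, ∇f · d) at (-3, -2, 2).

-145

∂f/∂x = 4*y*z - 5*z
∂f/∂y = 4*x*z
∂f/∂z = 4*x*y - 5*x
∇f at (-3, -2, 2) = (-26, -24, 39)
∇f · d = (-26)(2) + (-24)(-1) + (39)(-3) = -145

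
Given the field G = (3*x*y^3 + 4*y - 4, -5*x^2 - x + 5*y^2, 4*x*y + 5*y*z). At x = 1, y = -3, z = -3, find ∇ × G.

(-11, 12, -96)

(∇×G)₁ = ∂G₃/∂y − ∂G₂/∂z = 4*x + 5*z
(∇×G)₂ = ∂G₁/∂z − ∂G₃/∂x = -4*y
(∇×G)₃ = ∂G₂/∂x − ∂G₁/∂y = -9*x*y^2 - 10*x - 5
∇×G = (4*x + 5*z, -4*y, -9*x*y^2 - 10*x - 5)
At (1, -3, -3): (-11, 12, -96).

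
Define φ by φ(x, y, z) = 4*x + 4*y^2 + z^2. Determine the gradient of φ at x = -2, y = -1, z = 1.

(4, -8, 2)

∂φ/∂x = 4
∂φ/∂y = 8*y
∂φ/∂z = 2*z
∇φ = (4, 8*y, 2*z)
At (-2, -1, 1): (4, -8, 2).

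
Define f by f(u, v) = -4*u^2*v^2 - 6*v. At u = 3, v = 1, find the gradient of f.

∂f/∂u = -8*u*v^2
∂f/∂v = -8*u^2*v - 6
∇f = (-8*u*v^2, -8*u^2*v - 6)
At (3, 1): (-24, -78).

(-24, -78)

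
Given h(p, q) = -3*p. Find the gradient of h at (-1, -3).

(-3, 0)

∂h/∂p = -3
∂h/∂q = 0
∇h = (-3, 0)
At (-1, -3): (-3, 0).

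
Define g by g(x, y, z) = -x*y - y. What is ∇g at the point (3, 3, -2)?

∂g/∂x = -y
∂g/∂y = -x - 1
∂g/∂z = 0
∇g = (-y, -x - 1, 0)
At (3, 3, -2): (-3, -4, 0).

(-3, -4, 0)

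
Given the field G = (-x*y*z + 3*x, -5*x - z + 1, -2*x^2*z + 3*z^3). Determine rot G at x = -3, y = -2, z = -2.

(∇×G)₁ = ∂G₃/∂y − ∂G₂/∂z = 1
(∇×G)₂ = ∂G₁/∂z − ∂G₃/∂x = -x*y + 4*x*z
(∇×G)₃ = ∂G₂/∂x − ∂G₁/∂y = x*z - 5
∇×G = (1, -x*y + 4*x*z, x*z - 5)
At (-3, -2, -2): (1, 18, 1).

(1, 18, 1)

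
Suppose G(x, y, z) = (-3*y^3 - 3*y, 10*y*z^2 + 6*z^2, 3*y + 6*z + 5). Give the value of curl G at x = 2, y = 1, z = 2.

(∇×G)₁ = ∂G₃/∂y − ∂G₂/∂z = -20*y*z - 12*z + 3
(∇×G)₂ = ∂G₁/∂z − ∂G₃/∂x = 0
(∇×G)₃ = ∂G₂/∂x − ∂G₁/∂y = 9*y^2 + 3
∇×G = (-20*y*z - 12*z + 3, 0, 9*y^2 + 3)
At (2, 1, 2): (-61, 0, 12).

(-61, 0, 12)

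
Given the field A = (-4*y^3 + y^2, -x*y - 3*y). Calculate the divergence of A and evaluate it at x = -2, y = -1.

∂A₁/∂x = 0
∂A₂/∂y = -x - 3
∇·A = -x - 3
At (-2, -1): -1.

-1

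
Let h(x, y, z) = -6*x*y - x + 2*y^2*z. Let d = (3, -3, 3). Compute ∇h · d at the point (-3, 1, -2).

∂h/∂x = -6*y - 1
∂h/∂y = -6*x + 4*y*z
∂h/∂z = 2*y^2
∇h at (-3, 1, -2) = (-7, 10, 2)
∇h · d = (-7)(3) + (10)(-3) + (2)(3) = -45

-45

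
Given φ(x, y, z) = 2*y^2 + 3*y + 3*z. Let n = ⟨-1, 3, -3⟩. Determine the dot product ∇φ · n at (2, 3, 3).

36

∂φ/∂x = 0
∂φ/∂y = 4*y + 3
∂φ/∂z = 3
∇φ at (2, 3, 3) = (0, 15, 3)
∇φ · n = (0)(-1) + (15)(3) + (3)(-3) = 36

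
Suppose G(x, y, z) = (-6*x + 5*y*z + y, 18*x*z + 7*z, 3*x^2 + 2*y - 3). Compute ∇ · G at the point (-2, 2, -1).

∂G₁/∂x = -6
∂G₂/∂y = 0
∂G₃/∂z = 0
∇·G = -6
At (-2, 2, -1): -6.

-6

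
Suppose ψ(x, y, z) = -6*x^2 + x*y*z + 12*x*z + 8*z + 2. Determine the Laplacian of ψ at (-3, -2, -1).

∂²ψ/∂x² = -12
∂²ψ/∂y² = 0
∂²ψ/∂z² = 0
∇²ψ = -12
At (-3, -2, -1): -12.

-12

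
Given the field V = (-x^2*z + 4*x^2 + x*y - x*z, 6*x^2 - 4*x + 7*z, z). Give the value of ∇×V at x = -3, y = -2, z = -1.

(∇×V)₁ = ∂V₃/∂y − ∂V₂/∂z = -7
(∇×V)₂ = ∂V₁/∂z − ∂V₃/∂x = -x^2 - x
(∇×V)₃ = ∂V₂/∂x − ∂V₁/∂y = 11*x - 4
∇×V = (-7, -x^2 - x, 11*x - 4)
At (-3, -2, -1): (-7, -6, -37).

(-7, -6, -37)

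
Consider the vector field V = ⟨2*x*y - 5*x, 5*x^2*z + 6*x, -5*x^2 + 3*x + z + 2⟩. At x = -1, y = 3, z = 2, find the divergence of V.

2

∂V₁/∂x = 2*y - 5
∂V₂/∂y = 0
∂V₃/∂z = 1
∇·V = 2*y - 4
At (-1, 3, 2): 2.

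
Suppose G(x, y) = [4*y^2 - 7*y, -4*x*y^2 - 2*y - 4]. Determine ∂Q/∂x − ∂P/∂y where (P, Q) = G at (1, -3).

∂G₂/∂x = -4*y^2
∂G₁/∂y = 8*y - 7
Scalar curl = -4*y^2 - 8*y + 7
At (1, -3): -5.

-5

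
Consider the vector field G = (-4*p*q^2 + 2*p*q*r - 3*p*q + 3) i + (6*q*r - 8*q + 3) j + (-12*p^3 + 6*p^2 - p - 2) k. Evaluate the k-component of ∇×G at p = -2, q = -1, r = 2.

18

(∇×G)_3 = ∂G₂/∂p − ∂G₁/∂q
= 0 − (-8*p*q + 2*p*r - 3*p)
= 8*p*q - 2*p*r + 3*p
At (-2, -1, 2): 18.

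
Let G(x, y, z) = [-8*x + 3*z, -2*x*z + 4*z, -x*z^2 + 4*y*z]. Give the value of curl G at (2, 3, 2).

(8, 7, -4)

(∇×G)₁ = ∂G₃/∂y − ∂G₂/∂z = 2*x + 4*z - 4
(∇×G)₂ = ∂G₁/∂z − ∂G₃/∂x = z^2 + 3
(∇×G)₃ = ∂G₂/∂x − ∂G₁/∂y = -2*z
∇×G = (2*x + 4*z - 4, z^2 + 3, -2*z)
At (2, 3, 2): (8, 7, -4).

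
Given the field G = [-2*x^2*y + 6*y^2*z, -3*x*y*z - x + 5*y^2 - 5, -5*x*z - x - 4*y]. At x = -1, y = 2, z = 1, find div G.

∂G₁/∂x = -4*x*y
∂G₂/∂y = -3*x*z + 10*y
∂G₃/∂z = -5*x
∇·G = -4*x*y - 3*x*z - 5*x + 10*y
At (-1, 2, 1): 36.

36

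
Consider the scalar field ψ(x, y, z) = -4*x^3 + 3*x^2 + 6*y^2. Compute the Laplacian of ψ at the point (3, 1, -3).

∂²ψ/∂x² = 6*(-4*x + 1)
∂²ψ/∂y² = 12
∂²ψ/∂z² = 0
∇²ψ = -24*x + 18
At (3, 1, -3): -54.

-54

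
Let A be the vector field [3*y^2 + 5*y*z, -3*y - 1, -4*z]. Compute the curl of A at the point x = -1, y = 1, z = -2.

(0, 5, 4)

(∇×A)₁ = ∂A₃/∂y − ∂A₂/∂z = 0
(∇×A)₂ = ∂A₁/∂z − ∂A₃/∂x = 5*y
(∇×A)₃ = ∂A₂/∂x − ∂A₁/∂y = -6*y - 5*z
∇×A = (0, 5*y, -6*y - 5*z)
At (-1, 1, -2): (0, 5, 4).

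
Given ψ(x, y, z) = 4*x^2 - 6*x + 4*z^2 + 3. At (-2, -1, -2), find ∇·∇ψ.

∂²ψ/∂x² = 8
∂²ψ/∂y² = 0
∂²ψ/∂z² = 8
∇²ψ = 16
At (-2, -1, -2): 16.

16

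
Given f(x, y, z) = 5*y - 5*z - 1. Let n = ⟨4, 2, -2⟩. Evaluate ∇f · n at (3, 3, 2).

∂f/∂x = 0
∂f/∂y = 5
∂f/∂z = -5
∇f at (3, 3, 2) = (0, 5, -5)
∇f · n = (0)(4) + (5)(2) + (-5)(-2) = 20

20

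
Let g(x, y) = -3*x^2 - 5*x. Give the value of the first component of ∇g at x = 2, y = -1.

-17

(∇g)_1 = ∂g/∂x = -6*x - 5
At (2, -1): -17.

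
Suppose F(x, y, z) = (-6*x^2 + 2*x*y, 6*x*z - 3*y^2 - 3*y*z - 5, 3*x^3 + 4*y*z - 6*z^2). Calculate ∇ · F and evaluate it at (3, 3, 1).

-51

∂F₁/∂x = -12*x + 2*y
∂F₂/∂y = -6*y - 3*z
∂F₃/∂z = 4*y - 12*z
∇·F = -12*x - 15*z
At (3, 3, 1): -51.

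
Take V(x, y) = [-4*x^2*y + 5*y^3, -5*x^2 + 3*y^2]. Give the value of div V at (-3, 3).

90

∂V₁/∂x = -8*x*y
∂V₂/∂y = 6*y
∇·V = -8*x*y + 6*y
At (-3, 3): 90.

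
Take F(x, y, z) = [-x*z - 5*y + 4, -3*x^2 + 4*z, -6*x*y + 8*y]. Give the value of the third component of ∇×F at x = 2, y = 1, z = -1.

(∇×F)_3 = ∂F₂/∂x − ∂F₁/∂y
= -6*x − (-5)
= -6*x + 5
At (2, 1, -1): -7.

-7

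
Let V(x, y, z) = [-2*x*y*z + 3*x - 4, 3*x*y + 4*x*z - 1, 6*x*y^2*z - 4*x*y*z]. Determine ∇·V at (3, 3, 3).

∂V₁/∂x = -2*y*z + 3
∂V₂/∂y = 3*x
∂V₃/∂z = 6*x*y^2 - 4*x*y
∇·V = 6*x*y^2 - 4*x*y + 3*x - 2*y*z + 3
At (3, 3, 3): 120.

120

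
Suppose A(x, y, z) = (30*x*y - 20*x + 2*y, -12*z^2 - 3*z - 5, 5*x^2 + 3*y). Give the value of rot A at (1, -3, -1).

(-18, -10, -32)

(∇×A)₁ = ∂A₃/∂y − ∂A₂/∂z = 24*z + 6
(∇×A)₂ = ∂A₁/∂z − ∂A₃/∂x = -10*x
(∇×A)₃ = ∂A₂/∂x − ∂A₁/∂y = -30*x - 2
∇×A = (24*z + 6, -10*x, -30*x - 2)
At (1, -3, -1): (-18, -10, -32).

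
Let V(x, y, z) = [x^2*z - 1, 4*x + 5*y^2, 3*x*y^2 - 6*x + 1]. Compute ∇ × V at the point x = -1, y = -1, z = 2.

(∇×V)₁ = ∂V₃/∂y − ∂V₂/∂z = 6*x*y
(∇×V)₂ = ∂V₁/∂z − ∂V₃/∂x = x^2 - 3*y^2 + 6
(∇×V)₃ = ∂V₂/∂x − ∂V₁/∂y = 4
∇×V = (6*x*y, x^2 - 3*y^2 + 6, 4)
At (-1, -1, 2): (6, 4, 4).

(6, 4, 4)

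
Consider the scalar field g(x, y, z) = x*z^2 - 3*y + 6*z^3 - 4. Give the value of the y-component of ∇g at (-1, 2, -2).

(∇g)_2 = ∂g/∂y = -3
At (-1, 2, -2): -3.

-3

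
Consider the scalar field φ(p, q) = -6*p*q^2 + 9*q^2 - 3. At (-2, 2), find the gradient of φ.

∂φ/∂p = -6*q^2
∂φ/∂q = -12*p*q + 18*q
∇φ = (-6*q^2, -12*p*q + 18*q)
At (-2, 2): (-24, 84).

(-24, 84)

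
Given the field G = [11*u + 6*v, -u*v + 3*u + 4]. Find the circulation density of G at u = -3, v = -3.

0

∂G₂/∂u = -v + 3
∂G₁/∂v = 6
Scalar curl = -v - 3
At (-3, -3): 0.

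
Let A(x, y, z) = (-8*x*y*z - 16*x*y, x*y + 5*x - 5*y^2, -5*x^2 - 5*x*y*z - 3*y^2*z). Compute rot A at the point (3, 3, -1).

(33, -57, 32)

(∇×A)₁ = ∂A₃/∂y − ∂A₂/∂z = -5*x*z - 6*y*z
(∇×A)₂ = ∂A₁/∂z − ∂A₃/∂x = -8*x*y + 10*x + 5*y*z
(∇×A)₃ = ∂A₂/∂x − ∂A₁/∂y = 8*x*z + 16*x + y + 5
∇×A = (-5*x*z - 6*y*z, -8*x*y + 10*x + 5*y*z, 8*x*z + 16*x + y + 5)
At (3, 3, -1): (33, -57, 32).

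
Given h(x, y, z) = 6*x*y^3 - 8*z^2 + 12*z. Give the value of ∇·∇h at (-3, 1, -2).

∂²h/∂x² = 0
∂²h/∂y² = 36*x*y
∂²h/∂z² = -16
∇²h = 36*x*y - 16
At (-3, 1, -2): -124.

-124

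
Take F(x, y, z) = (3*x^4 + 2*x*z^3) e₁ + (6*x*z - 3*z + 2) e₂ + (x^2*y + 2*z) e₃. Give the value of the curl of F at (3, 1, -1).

(∇×F)₁ = ∂F₃/∂y − ∂F₂/∂z = x^2 - 6*x + 3
(∇×F)₂ = ∂F₁/∂z − ∂F₃/∂x = -2*x*y + 6*x*z^2
(∇×F)₃ = ∂F₂/∂x − ∂F₁/∂y = 6*z
∇×F = (x^2 - 6*x + 3, -2*x*y + 6*x*z^2, 6*z)
At (3, 1, -1): (-6, 12, -6).

(-6, 12, -6)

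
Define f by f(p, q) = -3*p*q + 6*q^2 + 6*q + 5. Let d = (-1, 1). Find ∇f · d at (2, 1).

15

∂f/∂p = -3*q
∂f/∂q = -3*p + 12*q + 6
∇f at (2, 1) = (-3, 12)
∇f · d = (-3)(-1) + (12)(1) = 15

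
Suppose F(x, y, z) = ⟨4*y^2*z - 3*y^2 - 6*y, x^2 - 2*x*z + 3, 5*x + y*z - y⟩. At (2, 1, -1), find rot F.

(2, -1, 26)

(∇×F)₁ = ∂F₃/∂y − ∂F₂/∂z = 2*x + z - 1
(∇×F)₂ = ∂F₁/∂z − ∂F₃/∂x = 4*y^2 - 5
(∇×F)₃ = ∂F₂/∂x − ∂F₁/∂y = 2*x - 8*y*z + 6*y - 2*z + 6
∇×F = (2*x + z - 1, 4*y^2 - 5, 2*x - 8*y*z + 6*y - 2*z + 6)
At (2, 1, -1): (2, -1, 26).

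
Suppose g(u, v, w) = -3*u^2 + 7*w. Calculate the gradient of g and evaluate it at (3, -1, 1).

∂g/∂u = -6*u
∂g/∂v = 0
∂g/∂w = 7
∇g = (-6*u, 0, 7)
At (3, -1, 1): (-18, 0, 7).

(-18, 0, 7)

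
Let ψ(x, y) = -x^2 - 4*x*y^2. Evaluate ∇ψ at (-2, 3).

(-32, 48)

∂ψ/∂x = -2*x - 4*y^2
∂ψ/∂y = -8*x*y
∇ψ = (-2*x - 4*y^2, -8*x*y)
At (-2, 3): (-32, 48).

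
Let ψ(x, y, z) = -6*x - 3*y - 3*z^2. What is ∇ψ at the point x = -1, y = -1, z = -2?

∂ψ/∂x = -6
∂ψ/∂y = -3
∂ψ/∂z = -6*z
∇ψ = (-6, -3, -6*z)
At (-1, -1, -2): (-6, -3, 12).

(-6, -3, 12)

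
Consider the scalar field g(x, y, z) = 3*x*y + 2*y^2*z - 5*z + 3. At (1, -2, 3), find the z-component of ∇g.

(∇g)_3 = ∂g/∂z = 2*y^2 - 5
At (1, -2, 3): 3.

3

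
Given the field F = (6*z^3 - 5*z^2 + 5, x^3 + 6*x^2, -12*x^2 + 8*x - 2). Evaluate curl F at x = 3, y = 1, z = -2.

(∇×F)₁ = ∂F₃/∂y − ∂F₂/∂z = 0
(∇×F)₂ = ∂F₁/∂z − ∂F₃/∂x = 24*x + 18*z^2 - 10*z - 8
(∇×F)₃ = ∂F₂/∂x − ∂F₁/∂y = 3*x^2 + 12*x
∇×F = (0, 24*x + 18*z^2 - 10*z - 8, 3*x^2 + 12*x)
At (3, 1, -2): (0, 156, 63).

(0, 156, 63)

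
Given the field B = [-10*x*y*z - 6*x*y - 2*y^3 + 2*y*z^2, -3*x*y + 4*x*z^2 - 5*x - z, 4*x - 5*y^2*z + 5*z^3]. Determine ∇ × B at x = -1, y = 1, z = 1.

(∇×B)₁ = ∂B₃/∂y − ∂B₂/∂z = -8*x*z - 10*y*z + 1
(∇×B)₂ = ∂B₁/∂z − ∂B₃/∂x = -10*x*y + 4*y*z - 4
(∇×B)₃ = ∂B₂/∂x − ∂B₁/∂y = 10*x*z + 6*x + 6*y^2 - 3*y + 2*z^2 - 5
∇×B = (-8*x*z - 10*y*z + 1, -10*x*y + 4*y*z - 4, 10*x*z + 6*x + 6*y^2 - 3*y + 2*z^2 - 5)
At (-1, 1, 1): (-1, 10, -16).

(-1, 10, -16)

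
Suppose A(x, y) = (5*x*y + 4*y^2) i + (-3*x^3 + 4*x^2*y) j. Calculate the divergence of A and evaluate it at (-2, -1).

11

∂A₁/∂x = 5*y
∂A₂/∂y = 4*x^2
∇·A = 4*x^2 + 5*y
At (-2, -1): 11.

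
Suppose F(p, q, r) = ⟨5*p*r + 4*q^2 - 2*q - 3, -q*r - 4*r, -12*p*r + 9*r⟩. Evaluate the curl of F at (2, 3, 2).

(7, 34, -22)

(∇×F)₁ = ∂F₃/∂q − ∂F₂/∂r = q + 4
(∇×F)₂ = ∂F₁/∂r − ∂F₃/∂p = 5*p + 12*r
(∇×F)₃ = ∂F₂/∂p − ∂F₁/∂q = -8*q + 2
∇×F = (q + 4, 5*p + 12*r, -8*q + 2)
At (2, 3, 2): (7, 34, -22).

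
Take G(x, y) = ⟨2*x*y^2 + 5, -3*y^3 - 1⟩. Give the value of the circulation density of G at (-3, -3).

-36

∂G₂/∂x = 0
∂G₁/∂y = 4*x*y
Scalar curl = -4*x*y
At (-3, -3): -36.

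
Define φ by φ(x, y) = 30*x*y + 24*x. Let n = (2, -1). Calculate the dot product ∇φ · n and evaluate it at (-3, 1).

∂φ/∂x = 30*y + 24
∂φ/∂y = 30*x
∇φ at (-3, 1) = (54, -90)
∇φ · n = (54)(2) + (-90)(-1) = 198

198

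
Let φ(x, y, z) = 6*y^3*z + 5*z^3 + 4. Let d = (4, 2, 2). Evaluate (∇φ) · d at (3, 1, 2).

∂φ/∂x = 0
∂φ/∂y = 18*y^2*z
∂φ/∂z = 6*y^3 + 15*z^2
∇φ at (3, 1, 2) = (0, 36, 66)
∇φ · d = (0)(4) + (36)(2) + (66)(2) = 204

204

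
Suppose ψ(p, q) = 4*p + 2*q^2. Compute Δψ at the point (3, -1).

∂²ψ/∂p² = 0
∂²ψ/∂q² = 4
∇²ψ = 4
At (3, -1): 4.

4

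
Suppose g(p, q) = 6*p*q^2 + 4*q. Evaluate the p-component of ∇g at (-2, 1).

6

(∇g)_1 = ∂g/∂p = 6*q^2
At (-2, 1): 6.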